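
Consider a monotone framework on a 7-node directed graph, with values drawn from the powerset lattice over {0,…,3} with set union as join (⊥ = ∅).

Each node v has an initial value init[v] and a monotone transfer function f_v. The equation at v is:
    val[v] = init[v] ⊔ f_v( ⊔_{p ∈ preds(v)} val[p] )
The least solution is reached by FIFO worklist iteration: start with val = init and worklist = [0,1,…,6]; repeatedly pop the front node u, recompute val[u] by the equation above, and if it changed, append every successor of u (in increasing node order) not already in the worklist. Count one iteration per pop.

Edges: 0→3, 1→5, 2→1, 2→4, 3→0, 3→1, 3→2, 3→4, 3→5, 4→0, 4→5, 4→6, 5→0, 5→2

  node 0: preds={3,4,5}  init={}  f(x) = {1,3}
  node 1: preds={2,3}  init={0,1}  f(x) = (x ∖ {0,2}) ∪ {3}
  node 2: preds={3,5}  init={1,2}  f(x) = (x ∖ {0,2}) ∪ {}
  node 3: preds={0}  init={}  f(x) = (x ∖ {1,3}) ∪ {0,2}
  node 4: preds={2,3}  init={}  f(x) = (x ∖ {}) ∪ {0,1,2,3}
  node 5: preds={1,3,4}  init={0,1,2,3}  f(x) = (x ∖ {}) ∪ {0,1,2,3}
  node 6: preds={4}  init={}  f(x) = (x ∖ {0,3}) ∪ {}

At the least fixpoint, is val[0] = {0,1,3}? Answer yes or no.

Trace (10 dequeues):
  [1] u=0 | in {0,1,2,3} | out {1,3} | prev {} | push {}
  [2] u=1 | in {1,2} | out {0,1,3} | prev {0,1} | push {}
  [3] u=2 | in {0,1,2,3} | out {1,2,3} | prev {1,2} | push {1}
  [4] u=3 | in {1,3} | out {0,2} | prev {} | push {0,2}
  [5] u=4 | in {0,1,2,3} | out {0,1,2,3} | prev {} | push {}
  [6] u=5 | in {0,1,2,3} | out {0,1,2,3} | ==
  [7] u=6 | in {0,1,2,3} | out {1,2} | prev {} | push {}
  [8] u=1 | in {0,1,2,3} | out {0,1,3} | ==
  [9] u=0 | in {0,1,2,3} | out {1,3} | ==
  [10] u=2 | in {0,1,2,3} | out {1,2,3} | ==

Converged values:
  [0] {1,3}
  [1] {0,1,3}
  [2] {1,2,3}
  [3] {0,2}
  [4] {0,1,2,3}
  [5] {0,1,2,3}
  [6] {1,2}

no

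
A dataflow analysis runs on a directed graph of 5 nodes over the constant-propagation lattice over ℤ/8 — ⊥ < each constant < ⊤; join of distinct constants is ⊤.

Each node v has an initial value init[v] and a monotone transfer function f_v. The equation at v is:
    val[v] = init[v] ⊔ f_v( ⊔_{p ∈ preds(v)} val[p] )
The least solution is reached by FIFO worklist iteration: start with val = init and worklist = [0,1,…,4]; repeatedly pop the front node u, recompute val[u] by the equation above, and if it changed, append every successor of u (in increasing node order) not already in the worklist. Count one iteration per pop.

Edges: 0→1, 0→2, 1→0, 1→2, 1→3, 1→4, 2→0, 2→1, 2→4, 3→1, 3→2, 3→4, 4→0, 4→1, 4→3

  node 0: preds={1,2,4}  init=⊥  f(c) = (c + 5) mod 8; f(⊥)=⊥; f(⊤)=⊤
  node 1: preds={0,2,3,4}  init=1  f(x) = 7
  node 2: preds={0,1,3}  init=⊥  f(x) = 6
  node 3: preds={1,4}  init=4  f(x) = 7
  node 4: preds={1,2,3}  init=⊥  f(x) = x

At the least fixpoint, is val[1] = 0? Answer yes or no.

no

Worklist (9 pops):
  #1 pop 0: in=1 → 6 (was ⊥); enqueue []
  #2 pop 1: in=⊤ → ⊤ (was 1); enqueue [0]
  #3 pop 2: in=⊤ → 6 (was ⊥); enqueue [1]
  #4 pop 3: in=⊤ → ⊤ (was 4); enqueue [2]
  #5 pop 4: in=⊤ → ⊤ (was ⊥); enqueue [3]
  #6 pop 0: in=⊤ → ⊤ (was 6); enqueue []
  #7 pop 1: in=⊤ → ⊤ (no change)
  #8 pop 2: in=⊤ → 6 (no change)
  #9 pop 3: in=⊤ → ⊤ (no change)

Fixpoint:
  val[0] = ⊤
  val[1] = ⊤
  val[2] = 6
  val[3] = ⊤
  val[4] = ⊤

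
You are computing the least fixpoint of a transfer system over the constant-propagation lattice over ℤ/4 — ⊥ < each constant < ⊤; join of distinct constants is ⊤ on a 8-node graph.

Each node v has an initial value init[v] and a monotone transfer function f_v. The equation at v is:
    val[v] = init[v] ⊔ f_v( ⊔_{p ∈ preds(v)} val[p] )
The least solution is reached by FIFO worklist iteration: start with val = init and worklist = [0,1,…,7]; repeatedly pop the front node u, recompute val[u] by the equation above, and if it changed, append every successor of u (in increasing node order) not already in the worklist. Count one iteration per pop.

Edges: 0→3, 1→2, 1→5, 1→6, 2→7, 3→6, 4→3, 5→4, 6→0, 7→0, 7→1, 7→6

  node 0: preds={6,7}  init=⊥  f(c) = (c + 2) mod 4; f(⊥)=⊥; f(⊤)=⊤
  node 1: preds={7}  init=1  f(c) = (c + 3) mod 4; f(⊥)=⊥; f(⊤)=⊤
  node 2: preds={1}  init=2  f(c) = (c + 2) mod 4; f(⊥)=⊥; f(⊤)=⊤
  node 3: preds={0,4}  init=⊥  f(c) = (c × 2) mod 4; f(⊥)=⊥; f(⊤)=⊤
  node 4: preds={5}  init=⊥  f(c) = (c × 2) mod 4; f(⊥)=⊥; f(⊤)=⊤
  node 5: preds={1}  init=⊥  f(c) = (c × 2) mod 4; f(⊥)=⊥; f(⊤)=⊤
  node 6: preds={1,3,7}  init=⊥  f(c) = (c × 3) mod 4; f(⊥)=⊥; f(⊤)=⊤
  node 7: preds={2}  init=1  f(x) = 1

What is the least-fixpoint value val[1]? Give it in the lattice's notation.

⊤

Trace (12 dequeues):
  [1] u=0 | in 1 | out 3 | prev ⊥ | push {}
  [2] u=1 | in 1 | out ⊤ | prev 1 | push {}
  [3] u=2 | in ⊤ | out ⊤ | prev 2 | push {}
  [4] u=3 | in 3 | out 2 | prev ⊥ | push {}
  [5] u=4 | in ⊥ | out ⊥ | ==
  [6] u=5 | in ⊤ | out ⊤ | prev ⊥ | push {4}
  [7] u=6 | in ⊤ | out ⊤ | prev ⊥ | push {0}
  [8] u=7 | in ⊤ | out 1 | ==
  [9] u=4 | in ⊤ | out ⊤ | prev ⊥ | push {3}
  [10] u=0 | in ⊤ | out ⊤ | prev 3 | push {}
  [11] u=3 | in ⊤ | out ⊤ | prev 2 | push {6}
  [12] u=6 | in ⊤ | out ⊤ | ==

Converged values:
  [0] ⊤
  [1] ⊤
  [2] ⊤
  [3] ⊤
  [4] ⊤
  [5] ⊤
  [6] ⊤
  [7] 1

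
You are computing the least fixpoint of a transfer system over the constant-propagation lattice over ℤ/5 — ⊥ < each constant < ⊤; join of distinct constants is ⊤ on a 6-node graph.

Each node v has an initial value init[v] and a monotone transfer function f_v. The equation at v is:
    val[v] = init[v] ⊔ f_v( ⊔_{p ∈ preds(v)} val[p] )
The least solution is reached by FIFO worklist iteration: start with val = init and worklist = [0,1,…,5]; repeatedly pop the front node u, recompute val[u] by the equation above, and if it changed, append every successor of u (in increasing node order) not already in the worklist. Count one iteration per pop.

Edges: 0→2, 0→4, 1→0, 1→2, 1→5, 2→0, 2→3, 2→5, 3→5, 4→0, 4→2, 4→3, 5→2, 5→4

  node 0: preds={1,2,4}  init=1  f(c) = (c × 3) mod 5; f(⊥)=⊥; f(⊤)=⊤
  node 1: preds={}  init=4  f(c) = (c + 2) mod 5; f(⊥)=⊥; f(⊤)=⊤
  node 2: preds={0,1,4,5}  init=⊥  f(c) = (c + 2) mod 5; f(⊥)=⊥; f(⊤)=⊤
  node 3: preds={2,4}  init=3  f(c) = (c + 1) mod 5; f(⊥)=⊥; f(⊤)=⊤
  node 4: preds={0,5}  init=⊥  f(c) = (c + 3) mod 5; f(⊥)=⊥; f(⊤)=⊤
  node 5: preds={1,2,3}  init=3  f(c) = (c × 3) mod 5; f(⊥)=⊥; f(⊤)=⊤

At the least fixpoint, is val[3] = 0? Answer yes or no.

Iteration log — 10 steps:
  step 1. node 0  ⊔preds=4  new=⊤  old=1  +wl: 
  step 2. node 1  ⊔preds=⊥  new=4  stable
  step 3. node 2  ⊔preds=⊤  new=⊤  old=⊥  +wl: 0
  step 4. node 3  ⊔preds=⊤  new=⊤  old=3  +wl: 
  step 5. node 4  ⊔preds=⊤  new=⊤  old=⊥  +wl: 2,3
  step 6. node 5  ⊔preds=⊤  new=⊤  old=3  +wl: 4
  step 7. node 0  ⊔preds=⊤  new=⊤  stable
  step 8. node 2  ⊔preds=⊤  new=⊤  stable
  step 9. node 3  ⊔preds=⊤  new=⊤  stable
  step 10. node 4  ⊔preds=⊤  new=⊤  stable

Least fixpoint reached:
  node 0: ⊤
  node 1: 4
  node 2: ⊤
  node 3: ⊤
  node 4: ⊤
  node 5: ⊤

no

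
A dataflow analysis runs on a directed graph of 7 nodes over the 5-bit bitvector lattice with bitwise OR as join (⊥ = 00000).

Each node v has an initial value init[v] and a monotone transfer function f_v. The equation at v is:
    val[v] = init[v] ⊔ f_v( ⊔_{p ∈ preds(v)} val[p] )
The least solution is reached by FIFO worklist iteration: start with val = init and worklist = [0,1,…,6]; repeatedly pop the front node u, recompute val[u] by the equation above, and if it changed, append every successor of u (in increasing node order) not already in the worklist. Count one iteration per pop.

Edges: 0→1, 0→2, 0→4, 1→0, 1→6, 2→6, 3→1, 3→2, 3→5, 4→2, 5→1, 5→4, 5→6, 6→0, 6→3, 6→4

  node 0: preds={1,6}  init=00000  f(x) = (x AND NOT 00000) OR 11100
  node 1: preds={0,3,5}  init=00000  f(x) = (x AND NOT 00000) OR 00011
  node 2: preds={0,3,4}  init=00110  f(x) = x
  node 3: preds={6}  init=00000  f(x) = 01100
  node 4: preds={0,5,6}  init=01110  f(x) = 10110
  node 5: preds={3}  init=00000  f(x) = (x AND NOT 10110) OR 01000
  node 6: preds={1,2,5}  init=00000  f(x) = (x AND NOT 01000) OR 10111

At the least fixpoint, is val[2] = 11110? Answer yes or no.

Trace (13 dequeues):
  [1] u=0 | in 00000 | out 11100 | prev 00000 | push {}
  [2] u=1 | in 11100 | out 11111 | prev 00000 | push {0}
  [3] u=2 | in 11110 | out 11110 | prev 00110 | push {}
  [4] u=3 | in 00000 | out 01100 | prev 00000 | push {1,2}
  [5] u=4 | in 11100 | out 11110 | prev 01110 | push {}
  [6] u=5 | in 01100 | out 01000 | prev 00000 | push {4}
  [7] u=6 | in 11111 | out 10111 | prev 00000 | push {3}
  [8] u=0 | in 11111 | out 11111 | prev 11100 | push {}
  [9] u=1 | in 11111 | out 11111 | ==
  [10] u=2 | in 11111 | out 11111 | prev 11110 | push {6}
  [11] u=4 | in 11111 | out 11110 | ==
  [12] u=3 | in 10111 | out 01100 | ==
  [13] u=6 | in 11111 | out 10111 | ==

Converged values:
  [0] 11111
  [1] 11111
  [2] 11111
  [3] 01100
  [4] 11110
  [5] 01000
  [6] 10111

no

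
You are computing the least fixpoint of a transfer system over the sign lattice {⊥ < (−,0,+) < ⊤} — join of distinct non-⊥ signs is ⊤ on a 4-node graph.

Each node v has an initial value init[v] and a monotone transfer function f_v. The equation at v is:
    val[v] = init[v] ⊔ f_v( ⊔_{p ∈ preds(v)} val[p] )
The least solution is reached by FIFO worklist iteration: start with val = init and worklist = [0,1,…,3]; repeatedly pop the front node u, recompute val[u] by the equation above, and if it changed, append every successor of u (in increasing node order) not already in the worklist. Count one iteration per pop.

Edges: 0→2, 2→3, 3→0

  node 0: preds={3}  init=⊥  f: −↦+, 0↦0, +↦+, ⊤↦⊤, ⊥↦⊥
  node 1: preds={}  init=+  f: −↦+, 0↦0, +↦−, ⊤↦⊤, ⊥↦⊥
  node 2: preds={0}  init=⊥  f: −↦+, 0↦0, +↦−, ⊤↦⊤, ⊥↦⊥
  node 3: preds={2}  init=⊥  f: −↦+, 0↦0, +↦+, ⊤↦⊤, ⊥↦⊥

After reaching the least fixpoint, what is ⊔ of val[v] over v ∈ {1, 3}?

Worklist (4 pops):
  #1 pop 0: in=⊥ → ⊥ (no change)
  #2 pop 1: in=⊥ → + (no change)
  #3 pop 2: in=⊥ → ⊥ (no change)
  #4 pop 3: in=⊥ → ⊥ (no change)

Fixpoint:
  val[0] = ⊥
  val[1] = +
  val[2] = ⊥
  val[3] = ⊥

+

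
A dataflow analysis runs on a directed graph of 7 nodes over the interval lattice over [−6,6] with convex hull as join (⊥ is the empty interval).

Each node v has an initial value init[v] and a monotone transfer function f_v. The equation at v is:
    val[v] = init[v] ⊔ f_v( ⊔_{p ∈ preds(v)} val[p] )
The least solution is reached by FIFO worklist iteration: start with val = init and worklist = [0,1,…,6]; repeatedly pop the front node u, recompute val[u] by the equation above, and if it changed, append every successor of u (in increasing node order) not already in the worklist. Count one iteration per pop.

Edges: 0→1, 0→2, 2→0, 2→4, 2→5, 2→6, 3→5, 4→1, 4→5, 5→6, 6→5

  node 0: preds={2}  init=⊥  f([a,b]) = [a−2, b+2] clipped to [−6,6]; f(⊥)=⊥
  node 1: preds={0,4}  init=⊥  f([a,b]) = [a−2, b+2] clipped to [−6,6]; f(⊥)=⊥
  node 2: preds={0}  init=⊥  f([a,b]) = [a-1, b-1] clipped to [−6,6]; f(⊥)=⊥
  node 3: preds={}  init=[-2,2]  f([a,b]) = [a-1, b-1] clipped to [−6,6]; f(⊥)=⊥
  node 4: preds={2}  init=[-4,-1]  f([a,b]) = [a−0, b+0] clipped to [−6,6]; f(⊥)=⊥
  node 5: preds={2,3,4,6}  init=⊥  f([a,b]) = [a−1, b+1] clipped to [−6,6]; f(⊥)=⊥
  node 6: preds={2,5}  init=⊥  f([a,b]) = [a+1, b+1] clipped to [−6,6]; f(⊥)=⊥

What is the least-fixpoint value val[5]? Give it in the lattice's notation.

[-5,6]

Trace (11 dequeues):
  [1] u=0 | in ⊥ | out ⊥ | ==
  [2] u=1 | in [-4,-1] | out [-6,1] | prev ⊥ | push {}
  [3] u=2 | in ⊥ | out ⊥ | ==
  [4] u=3 | in ⊥ | out [-2,2] | ==
  [5] u=4 | in ⊥ | out [-4,-1] | ==
  [6] u=5 | in [-4,2] | out [-5,3] | prev ⊥ | push {}
  [7] u=6 | in [-5,3] | out [-4,4] | prev ⊥ | push {5}
  [8] u=5 | in [-4,4] | out [-5,5] | prev [-5,3] | push {6}
  [9] u=6 | in [-5,5] | out [-4,6] | prev [-4,4] | push {5}
  [10] u=5 | in [-4,6] | out [-5,6] | prev [-5,5] | push {6}
  [11] u=6 | in [-5,6] | out [-4,6] | ==

Converged values:
  [0] ⊥
  [1] [-6,1]
  [2] ⊥
  [3] [-2,2]
  [4] [-4,-1]
  [5] [-5,6]
  [6] [-4,6]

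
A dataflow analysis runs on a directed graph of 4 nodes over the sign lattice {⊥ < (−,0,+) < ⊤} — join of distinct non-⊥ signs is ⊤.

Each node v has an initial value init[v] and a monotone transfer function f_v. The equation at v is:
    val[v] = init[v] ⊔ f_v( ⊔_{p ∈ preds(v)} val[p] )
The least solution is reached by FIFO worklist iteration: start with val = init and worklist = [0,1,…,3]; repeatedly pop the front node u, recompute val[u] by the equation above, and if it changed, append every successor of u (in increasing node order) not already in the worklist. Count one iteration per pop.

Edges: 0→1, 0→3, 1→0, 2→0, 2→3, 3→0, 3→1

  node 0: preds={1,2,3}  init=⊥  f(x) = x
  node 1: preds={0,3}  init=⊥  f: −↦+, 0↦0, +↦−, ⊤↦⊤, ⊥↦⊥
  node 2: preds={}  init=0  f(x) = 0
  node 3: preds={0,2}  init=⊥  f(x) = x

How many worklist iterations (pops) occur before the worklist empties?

6

Trace (6 dequeues):
  [1] u=0 | in 0 | out 0 | prev ⊥ | push {}
  [2] u=1 | in 0 | out 0 | prev ⊥ | push {0}
  [3] u=2 | in ⊥ | out 0 | ==
  [4] u=3 | in 0 | out 0 | prev ⊥ | push {1}
  [5] u=0 | in 0 | out 0 | ==
  [6] u=1 | in 0 | out 0 | ==

Converged values:
  [0] 0
  [1] 0
  [2] 0
  [3] 0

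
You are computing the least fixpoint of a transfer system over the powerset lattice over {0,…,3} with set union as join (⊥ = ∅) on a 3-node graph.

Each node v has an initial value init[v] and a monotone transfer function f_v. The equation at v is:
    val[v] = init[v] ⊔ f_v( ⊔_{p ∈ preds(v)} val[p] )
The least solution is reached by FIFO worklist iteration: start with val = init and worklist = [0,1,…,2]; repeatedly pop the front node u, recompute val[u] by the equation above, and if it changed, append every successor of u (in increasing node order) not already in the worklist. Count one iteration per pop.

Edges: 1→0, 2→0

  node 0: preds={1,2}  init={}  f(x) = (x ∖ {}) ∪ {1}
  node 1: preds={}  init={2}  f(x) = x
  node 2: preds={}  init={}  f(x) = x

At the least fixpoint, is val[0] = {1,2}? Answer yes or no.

Trace (3 dequeues):
  [1] u=0 | in {2} | out {1,2} | prev {} | push {}
  [2] u=1 | in {} | out {2} | ==
  [3] u=2 | in {} | out {} | ==

Converged values:
  [0] {1,2}
  [1] {2}
  [2] {}

yes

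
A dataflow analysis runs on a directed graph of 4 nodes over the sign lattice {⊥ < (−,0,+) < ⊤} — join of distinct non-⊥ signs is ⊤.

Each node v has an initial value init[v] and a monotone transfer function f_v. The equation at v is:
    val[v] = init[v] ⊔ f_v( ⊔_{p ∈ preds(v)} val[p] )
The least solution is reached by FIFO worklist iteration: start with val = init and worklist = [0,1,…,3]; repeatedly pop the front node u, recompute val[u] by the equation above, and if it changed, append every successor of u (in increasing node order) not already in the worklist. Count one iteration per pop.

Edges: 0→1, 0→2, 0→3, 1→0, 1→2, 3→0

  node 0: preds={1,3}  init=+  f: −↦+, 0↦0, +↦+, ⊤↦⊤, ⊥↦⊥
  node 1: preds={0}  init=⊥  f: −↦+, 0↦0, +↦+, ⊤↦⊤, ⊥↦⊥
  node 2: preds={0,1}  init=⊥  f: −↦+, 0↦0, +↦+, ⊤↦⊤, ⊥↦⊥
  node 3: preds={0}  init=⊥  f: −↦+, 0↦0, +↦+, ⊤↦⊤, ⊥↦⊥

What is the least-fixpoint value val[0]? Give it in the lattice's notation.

+

Trace (5 dequeues):
  [1] u=0 | in ⊥ | out + | ==
  [2] u=1 | in + | out + | prev ⊥ | push {0}
  [3] u=2 | in + | out + | prev ⊥ | push {}
  [4] u=3 | in + | out + | prev ⊥ | push {}
  [5] u=0 | in + | out + | ==

Converged values:
  [0] +
  [1] +
  [2] +
  [3] +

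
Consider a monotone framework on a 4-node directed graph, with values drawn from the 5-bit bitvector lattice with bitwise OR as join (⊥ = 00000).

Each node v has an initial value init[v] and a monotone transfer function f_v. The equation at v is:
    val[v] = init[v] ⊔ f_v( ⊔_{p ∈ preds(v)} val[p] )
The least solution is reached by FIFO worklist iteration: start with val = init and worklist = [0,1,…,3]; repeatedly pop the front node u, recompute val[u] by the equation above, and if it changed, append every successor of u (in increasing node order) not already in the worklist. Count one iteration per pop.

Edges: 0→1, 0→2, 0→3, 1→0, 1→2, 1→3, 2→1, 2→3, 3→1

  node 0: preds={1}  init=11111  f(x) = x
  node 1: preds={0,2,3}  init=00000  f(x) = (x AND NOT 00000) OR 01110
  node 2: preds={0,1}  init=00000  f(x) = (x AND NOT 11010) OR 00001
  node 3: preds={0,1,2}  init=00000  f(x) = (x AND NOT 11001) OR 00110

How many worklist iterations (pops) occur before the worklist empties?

Trace (6 dequeues):
  [1] u=0 | in 00000 | out 11111 | ==
  [2] u=1 | in 11111 | out 11111 | prev 00000 | push {0}
  [3] u=2 | in 11111 | out 00101 | prev 00000 | push {1}
  [4] u=3 | in 11111 | out 00110 | prev 00000 | push {}
  [5] u=0 | in 11111 | out 11111 | ==
  [6] u=1 | in 11111 | out 11111 | ==

Converged values:
  [0] 11111
  [1] 11111
  [2] 00101
  [3] 00110

6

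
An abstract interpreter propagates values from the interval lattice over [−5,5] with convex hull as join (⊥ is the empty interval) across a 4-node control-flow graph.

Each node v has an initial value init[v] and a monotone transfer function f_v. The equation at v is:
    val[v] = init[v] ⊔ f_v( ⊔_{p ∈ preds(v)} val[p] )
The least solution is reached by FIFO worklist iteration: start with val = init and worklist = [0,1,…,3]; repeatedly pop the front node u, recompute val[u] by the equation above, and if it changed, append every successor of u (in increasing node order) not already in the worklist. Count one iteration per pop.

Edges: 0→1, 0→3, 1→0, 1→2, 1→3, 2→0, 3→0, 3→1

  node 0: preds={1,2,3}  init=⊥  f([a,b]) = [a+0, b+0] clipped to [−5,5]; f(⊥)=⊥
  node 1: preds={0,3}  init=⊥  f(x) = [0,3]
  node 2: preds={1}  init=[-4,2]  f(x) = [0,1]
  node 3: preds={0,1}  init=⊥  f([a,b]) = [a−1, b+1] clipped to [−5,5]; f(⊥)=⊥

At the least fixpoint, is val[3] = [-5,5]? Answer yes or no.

yes

Worklist (10 pops):
  #1 pop 0: in=[-4,2] → [-4,2] (was ⊥); enqueue []
  #2 pop 1: in=[-4,2] → [0,3] (was ⊥); enqueue [0]
  #3 pop 2: in=[0,3] → [-4,2] (no change)
  #4 pop 3: in=[-4,3] → [-5,4] (was ⊥); enqueue [1]
  #5 pop 0: in=[-5,4] → [-5,4] (was [-4,2]); enqueue [3]
  #6 pop 1: in=[-5,4] → [0,3] (no change)
  #7 pop 3: in=[-5,4] → [-5,5] (was [-5,4]); enqueue [0,1]
  #8 pop 0: in=[-5,5] → [-5,5] (was [-5,4]); enqueue [3]
  #9 pop 1: in=[-5,5] → [0,3] (no change)
  #10 pop 3: in=[-5,5] → [-5,5] (no change)

Fixpoint:
  val[0] = [-5,5]
  val[1] = [0,3]
  val[2] = [-4,2]
  val[3] = [-5,5]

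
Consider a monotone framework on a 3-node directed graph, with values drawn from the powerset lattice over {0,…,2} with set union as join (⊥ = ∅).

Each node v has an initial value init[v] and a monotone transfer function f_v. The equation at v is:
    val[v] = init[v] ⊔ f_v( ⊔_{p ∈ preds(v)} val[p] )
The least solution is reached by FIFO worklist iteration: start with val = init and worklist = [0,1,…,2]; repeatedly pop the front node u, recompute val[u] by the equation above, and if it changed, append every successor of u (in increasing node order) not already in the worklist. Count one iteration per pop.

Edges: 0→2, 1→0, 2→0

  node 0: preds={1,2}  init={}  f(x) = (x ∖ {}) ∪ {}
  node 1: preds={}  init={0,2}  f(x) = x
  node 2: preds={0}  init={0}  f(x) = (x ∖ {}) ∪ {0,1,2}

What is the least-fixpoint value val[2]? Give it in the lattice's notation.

{0,1,2}

Worklist (5 pops):
  #1 pop 0: in={0,2} → {0,2} (was {}); enqueue []
  #2 pop 1: in={} → {0,2} (no change)
  #3 pop 2: in={0,2} → {0,1,2} (was {0}); enqueue [0]
  #4 pop 0: in={0,1,2} → {0,1,2} (was {0,2}); enqueue [2]
  #5 pop 2: in={0,1,2} → {0,1,2} (no change)

Fixpoint:
  val[0] = {0,1,2}
  val[1] = {0,2}
  val[2] = {0,1,2}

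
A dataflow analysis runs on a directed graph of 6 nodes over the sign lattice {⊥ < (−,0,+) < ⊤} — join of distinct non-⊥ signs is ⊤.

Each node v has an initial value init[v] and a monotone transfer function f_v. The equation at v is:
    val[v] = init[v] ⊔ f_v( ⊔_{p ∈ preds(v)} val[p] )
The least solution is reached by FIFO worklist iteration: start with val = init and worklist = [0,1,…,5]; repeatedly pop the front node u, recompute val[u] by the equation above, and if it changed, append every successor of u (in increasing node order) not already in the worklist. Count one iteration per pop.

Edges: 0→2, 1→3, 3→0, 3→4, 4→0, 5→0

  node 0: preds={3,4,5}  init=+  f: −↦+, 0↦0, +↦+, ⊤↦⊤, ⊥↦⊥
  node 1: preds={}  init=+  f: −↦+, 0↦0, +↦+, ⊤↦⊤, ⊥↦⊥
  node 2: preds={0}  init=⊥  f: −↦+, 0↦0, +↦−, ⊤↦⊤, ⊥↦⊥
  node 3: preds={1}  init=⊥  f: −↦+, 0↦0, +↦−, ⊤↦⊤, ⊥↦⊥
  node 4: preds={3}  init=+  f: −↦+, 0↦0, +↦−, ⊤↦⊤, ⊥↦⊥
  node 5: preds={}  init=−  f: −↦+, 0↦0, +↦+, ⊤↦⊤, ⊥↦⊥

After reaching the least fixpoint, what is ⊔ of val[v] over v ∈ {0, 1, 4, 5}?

Iteration log — 7 steps:
  step 1. node 0  ⊔preds=⊤  new=⊤  old=+  +wl: 
  step 2. node 1  ⊔preds=⊥  new=+  stable
  step 3. node 2  ⊔preds=⊤  new=⊤  old=⊥  +wl: 
  step 4. node 3  ⊔preds=+  new=−  old=⊥  +wl: 0
  step 5. node 4  ⊔preds=−  new=+  stable
  step 6. node 5  ⊔preds=⊥  new=−  stable
  step 7. node 0  ⊔preds=⊤  new=⊤  stable

Least fixpoint reached:
  node 0: ⊤
  node 1: +
  node 2: ⊤
  node 3: −
  node 4: +
  node 5: −

⊤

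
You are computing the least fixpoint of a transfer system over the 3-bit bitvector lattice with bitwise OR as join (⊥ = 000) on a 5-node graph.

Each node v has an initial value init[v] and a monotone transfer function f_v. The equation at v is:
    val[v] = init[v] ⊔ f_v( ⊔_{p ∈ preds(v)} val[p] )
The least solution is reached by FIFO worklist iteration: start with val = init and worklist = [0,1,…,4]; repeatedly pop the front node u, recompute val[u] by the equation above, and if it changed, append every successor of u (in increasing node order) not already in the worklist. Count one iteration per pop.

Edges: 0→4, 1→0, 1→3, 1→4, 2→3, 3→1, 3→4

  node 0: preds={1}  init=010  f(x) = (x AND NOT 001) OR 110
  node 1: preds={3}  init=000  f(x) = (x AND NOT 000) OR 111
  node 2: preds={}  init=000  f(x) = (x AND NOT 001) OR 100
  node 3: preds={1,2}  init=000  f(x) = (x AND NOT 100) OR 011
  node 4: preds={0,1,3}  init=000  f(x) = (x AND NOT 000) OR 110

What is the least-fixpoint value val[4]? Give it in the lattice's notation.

111

Worklist (7 pops):
  #1 pop 0: in=000 → 110 (was 010); enqueue []
  #2 pop 1: in=000 → 111 (was 000); enqueue [0]
  #3 pop 2: in=000 → 100 (was 000); enqueue []
  #4 pop 3: in=111 → 011 (was 000); enqueue [1]
  #5 pop 4: in=111 → 111 (was 000); enqueue []
  #6 pop 0: in=111 → 110 (no change)
  #7 pop 1: in=011 → 111 (no change)

Fixpoint:
  val[0] = 110
  val[1] = 111
  val[2] = 100
  val[3] = 011
  val[4] = 111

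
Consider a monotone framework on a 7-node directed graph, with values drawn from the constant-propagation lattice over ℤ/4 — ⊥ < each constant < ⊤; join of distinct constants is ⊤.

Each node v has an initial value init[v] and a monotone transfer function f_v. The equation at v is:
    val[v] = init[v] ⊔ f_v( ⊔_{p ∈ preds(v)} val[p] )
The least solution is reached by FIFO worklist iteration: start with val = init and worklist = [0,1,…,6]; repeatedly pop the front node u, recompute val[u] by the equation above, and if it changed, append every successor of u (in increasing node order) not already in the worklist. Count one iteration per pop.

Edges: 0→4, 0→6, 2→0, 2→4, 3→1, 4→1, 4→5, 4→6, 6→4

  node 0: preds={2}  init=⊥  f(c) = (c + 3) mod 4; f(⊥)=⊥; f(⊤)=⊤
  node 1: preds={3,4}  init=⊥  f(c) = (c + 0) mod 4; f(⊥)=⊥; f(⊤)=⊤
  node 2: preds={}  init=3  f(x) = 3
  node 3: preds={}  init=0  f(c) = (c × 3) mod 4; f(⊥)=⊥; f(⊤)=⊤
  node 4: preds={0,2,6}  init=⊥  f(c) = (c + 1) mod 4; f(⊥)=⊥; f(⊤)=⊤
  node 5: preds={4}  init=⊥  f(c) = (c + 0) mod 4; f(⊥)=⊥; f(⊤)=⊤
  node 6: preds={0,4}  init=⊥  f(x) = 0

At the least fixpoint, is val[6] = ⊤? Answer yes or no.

no

Iteration log — 9 steps:
  step 1. node 0  ⊔preds=3  new=2  old=⊥  +wl: 
  step 2. node 1  ⊔preds=0  new=0  old=⊥  +wl: 
  step 3. node 2  ⊔preds=⊥  new=3  stable
  step 4. node 3  ⊔preds=⊥  new=0  stable
  step 5. node 4  ⊔preds=⊤  new=⊤  old=⊥  +wl: 1
  step 6. node 5  ⊔preds=⊤  new=⊤  old=⊥  +wl: 
  step 7. node 6  ⊔preds=⊤  new=0  old=⊥  +wl: 4
  step 8. node 1  ⊔preds=⊤  new=⊤  old=0  +wl: 
  step 9. node 4  ⊔preds=⊤  new=⊤  stable

Least fixpoint reached:
  node 0: 2
  node 1: ⊤
  node 2: 3
  node 3: 0
  node 4: ⊤
  node 5: ⊤
  node 6: 0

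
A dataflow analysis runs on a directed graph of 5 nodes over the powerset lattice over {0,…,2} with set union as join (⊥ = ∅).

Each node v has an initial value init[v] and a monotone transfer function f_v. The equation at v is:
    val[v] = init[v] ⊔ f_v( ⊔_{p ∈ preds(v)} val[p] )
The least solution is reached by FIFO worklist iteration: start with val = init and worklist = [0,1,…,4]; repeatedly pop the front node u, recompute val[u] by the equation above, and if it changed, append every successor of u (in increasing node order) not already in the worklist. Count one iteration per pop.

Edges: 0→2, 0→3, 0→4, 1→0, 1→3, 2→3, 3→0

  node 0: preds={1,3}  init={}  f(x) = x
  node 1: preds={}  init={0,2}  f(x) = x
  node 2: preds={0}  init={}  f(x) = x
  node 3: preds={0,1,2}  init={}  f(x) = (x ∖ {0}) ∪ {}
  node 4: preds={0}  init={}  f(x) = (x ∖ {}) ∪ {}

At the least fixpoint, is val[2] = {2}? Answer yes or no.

Iteration log — 6 steps:
  step 1. node 0  ⊔preds={0,2}  new={0,2}  old={}  +wl: 
  step 2. node 1  ⊔preds={}  new={0,2}  stable
  step 3. node 2  ⊔preds={0,2}  new={0,2}  old={}  +wl: 
  step 4. node 3  ⊔preds={0,2}  new={2}  old={}  +wl: 0
  step 5. node 4  ⊔preds={0,2}  new={0,2}  old={}  +wl: 
  step 6. node 0  ⊔preds={0,2}  new={0,2}  stable

Least fixpoint reached:
  node 0: {0,2}
  node 1: {0,2}
  node 2: {0,2}
  node 3: {2}
  node 4: {0,2}

no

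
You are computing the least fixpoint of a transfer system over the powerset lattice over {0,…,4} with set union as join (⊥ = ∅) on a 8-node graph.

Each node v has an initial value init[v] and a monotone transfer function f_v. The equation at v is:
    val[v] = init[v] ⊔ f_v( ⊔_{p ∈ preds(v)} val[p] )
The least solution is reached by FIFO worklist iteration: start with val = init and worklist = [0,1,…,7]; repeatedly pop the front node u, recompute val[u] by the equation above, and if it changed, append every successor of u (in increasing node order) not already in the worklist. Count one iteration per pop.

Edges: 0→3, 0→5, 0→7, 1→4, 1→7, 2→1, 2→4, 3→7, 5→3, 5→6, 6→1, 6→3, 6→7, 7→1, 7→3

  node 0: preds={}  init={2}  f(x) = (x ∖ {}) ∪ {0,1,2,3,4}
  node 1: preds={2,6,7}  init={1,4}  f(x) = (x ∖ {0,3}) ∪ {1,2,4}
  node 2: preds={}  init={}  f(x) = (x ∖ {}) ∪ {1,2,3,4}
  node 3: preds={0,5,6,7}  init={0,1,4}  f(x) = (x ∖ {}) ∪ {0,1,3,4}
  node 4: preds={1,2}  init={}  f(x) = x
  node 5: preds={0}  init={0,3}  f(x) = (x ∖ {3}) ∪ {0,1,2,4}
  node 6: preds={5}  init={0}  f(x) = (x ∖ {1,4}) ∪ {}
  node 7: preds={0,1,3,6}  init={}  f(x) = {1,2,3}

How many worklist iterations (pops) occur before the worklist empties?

Iteration log — 10 steps:
  step 1. node 0  ⊔preds={}  new={0,1,2,3,4}  old={2}  +wl: 
  step 2. node 1  ⊔preds={0}  new={1,2,4}  old={1,4}  +wl: 
  step 3. node 2  ⊔preds={}  new={1,2,3,4}  old={}  +wl: 1
  step 4. node 3  ⊔preds={0,1,2,3,4}  new={0,1,2,3,4}  old={0,1,4}  +wl: 
  step 5. node 4  ⊔preds={1,2,3,4}  new={1,2,3,4}  old={}  +wl: 
  step 6. node 5  ⊔preds={0,1,2,3,4}  new={0,1,2,3,4}  old={0,3}  +wl: 3
  step 7. node 6  ⊔preds={0,1,2,3,4}  new={0,2,3}  old={0}  +wl: 
  step 8. node 7  ⊔preds={0,1,2,3,4}  new={1,2,3}  old={}  +wl: 
  step 9. node 1  ⊔preds={0,1,2,3,4}  new={1,2,4}  stable
  step 10. node 3  ⊔preds={0,1,2,3,4}  new={0,1,2,3,4}  stable

Least fixpoint reached:
  node 0: {0,1,2,3,4}
  node 1: {1,2,4}
  node 2: {1,2,3,4}
  node 3: {0,1,2,3,4}
  node 4: {1,2,3,4}
  node 5: {0,1,2,3,4}
  node 6: {0,2,3}
  node 7: {1,2,3}

10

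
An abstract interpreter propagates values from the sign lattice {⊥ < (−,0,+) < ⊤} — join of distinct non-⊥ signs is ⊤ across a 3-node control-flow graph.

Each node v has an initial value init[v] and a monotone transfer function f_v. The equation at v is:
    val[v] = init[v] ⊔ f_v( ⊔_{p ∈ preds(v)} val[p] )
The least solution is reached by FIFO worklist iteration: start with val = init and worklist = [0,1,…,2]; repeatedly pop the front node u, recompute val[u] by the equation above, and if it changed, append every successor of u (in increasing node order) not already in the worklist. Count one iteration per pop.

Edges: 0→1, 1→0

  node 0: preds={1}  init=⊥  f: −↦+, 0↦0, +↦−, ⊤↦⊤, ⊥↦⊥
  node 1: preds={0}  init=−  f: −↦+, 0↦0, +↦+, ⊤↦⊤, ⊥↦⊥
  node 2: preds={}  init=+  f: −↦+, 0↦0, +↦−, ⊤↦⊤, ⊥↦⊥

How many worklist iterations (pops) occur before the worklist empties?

Trace (5 dequeues):
  [1] u=0 | in − | out + | prev ⊥ | push {}
  [2] u=1 | in + | out ⊤ | prev − | push {0}
  [3] u=2 | in ⊥ | out + | ==
  [4] u=0 | in ⊤ | out ⊤ | prev + | push {1}
  [5] u=1 | in ⊤ | out ⊤ | ==

Converged values:
  [0] ⊤
  [1] ⊤
  [2] +

5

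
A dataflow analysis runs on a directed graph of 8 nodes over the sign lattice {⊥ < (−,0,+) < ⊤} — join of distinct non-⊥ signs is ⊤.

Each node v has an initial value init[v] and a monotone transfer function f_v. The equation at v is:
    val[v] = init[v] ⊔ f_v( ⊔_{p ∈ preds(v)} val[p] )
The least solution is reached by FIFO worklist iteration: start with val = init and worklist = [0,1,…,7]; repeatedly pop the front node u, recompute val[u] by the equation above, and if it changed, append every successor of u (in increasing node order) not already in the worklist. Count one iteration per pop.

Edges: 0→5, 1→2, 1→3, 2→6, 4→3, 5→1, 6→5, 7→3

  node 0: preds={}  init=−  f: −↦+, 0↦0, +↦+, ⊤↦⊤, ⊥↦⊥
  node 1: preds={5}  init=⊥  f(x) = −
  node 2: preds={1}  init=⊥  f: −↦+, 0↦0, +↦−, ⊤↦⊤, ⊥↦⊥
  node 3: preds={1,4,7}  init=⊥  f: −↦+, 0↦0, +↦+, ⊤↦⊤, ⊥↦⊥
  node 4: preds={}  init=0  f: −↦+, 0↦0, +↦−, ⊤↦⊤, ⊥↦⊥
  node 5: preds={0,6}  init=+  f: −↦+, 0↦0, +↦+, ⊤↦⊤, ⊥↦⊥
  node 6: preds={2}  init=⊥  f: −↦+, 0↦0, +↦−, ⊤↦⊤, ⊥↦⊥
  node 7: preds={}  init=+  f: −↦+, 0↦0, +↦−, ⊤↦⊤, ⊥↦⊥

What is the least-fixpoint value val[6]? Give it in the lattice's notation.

Iteration log — 9 steps:
  step 1. node 0  ⊔preds=⊥  new=−  stable
  step 2. node 1  ⊔preds=+  new=−  old=⊥  +wl: 
  step 3. node 2  ⊔preds=−  new=+  old=⊥  +wl: 
  step 4. node 3  ⊔preds=⊤  new=⊤  old=⊥  +wl: 
  step 5. node 4  ⊔preds=⊥  new=0  stable
  step 6. node 5  ⊔preds=−  new=+  stable
  step 7. node 6  ⊔preds=+  new=−  old=⊥  +wl: 5
  step 8. node 7  ⊔preds=⊥  new=+  stable
  step 9. node 5  ⊔preds=−  new=+  stable

Least fixpoint reached:
  node 0: −
  node 1: −
  node 2: +
  node 3: ⊤
  node 4: 0
  node 5: +
  node 6: −
  node 7: +

−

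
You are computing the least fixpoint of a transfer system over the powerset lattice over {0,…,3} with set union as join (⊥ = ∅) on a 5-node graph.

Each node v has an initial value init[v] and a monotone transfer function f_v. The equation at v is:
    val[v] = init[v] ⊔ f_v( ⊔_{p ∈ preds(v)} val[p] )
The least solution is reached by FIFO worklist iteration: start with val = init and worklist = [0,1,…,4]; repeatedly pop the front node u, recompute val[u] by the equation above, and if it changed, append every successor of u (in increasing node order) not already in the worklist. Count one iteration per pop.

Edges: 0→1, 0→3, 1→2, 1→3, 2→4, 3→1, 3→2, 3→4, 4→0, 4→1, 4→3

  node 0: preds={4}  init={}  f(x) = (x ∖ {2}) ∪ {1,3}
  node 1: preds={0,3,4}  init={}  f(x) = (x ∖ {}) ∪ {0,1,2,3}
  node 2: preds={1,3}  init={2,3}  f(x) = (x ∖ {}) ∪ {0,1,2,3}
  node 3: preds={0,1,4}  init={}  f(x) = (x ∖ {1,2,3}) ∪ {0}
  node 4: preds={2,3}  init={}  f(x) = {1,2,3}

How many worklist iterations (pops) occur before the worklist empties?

Trace (9 dequeues):
  [1] u=0 | in {} | out {1,3} | prev {} | push {}
  [2] u=1 | in {1,3} | out {0,1,2,3} | prev {} | push {}
  [3] u=2 | in {0,1,2,3} | out {0,1,2,3} | prev {2,3} | push {}
  [4] u=3 | in {0,1,2,3} | out {0} | prev {} | push {1,2}
  [5] u=4 | in {0,1,2,3} | out {1,2,3} | prev {} | push {0,3}
  [6] u=1 | in {0,1,2,3} | out {0,1,2,3} | ==
  [7] u=2 | in {0,1,2,3} | out {0,1,2,3} | ==
  [8] u=0 | in {1,2,3} | out {1,3} | ==
  [9] u=3 | in {0,1,2,3} | out {0} | ==

Converged values:
  [0] {1,3}
  [1] {0,1,2,3}
  [2] {0,1,2,3}
  [3] {0}
  [4] {1,2,3}

9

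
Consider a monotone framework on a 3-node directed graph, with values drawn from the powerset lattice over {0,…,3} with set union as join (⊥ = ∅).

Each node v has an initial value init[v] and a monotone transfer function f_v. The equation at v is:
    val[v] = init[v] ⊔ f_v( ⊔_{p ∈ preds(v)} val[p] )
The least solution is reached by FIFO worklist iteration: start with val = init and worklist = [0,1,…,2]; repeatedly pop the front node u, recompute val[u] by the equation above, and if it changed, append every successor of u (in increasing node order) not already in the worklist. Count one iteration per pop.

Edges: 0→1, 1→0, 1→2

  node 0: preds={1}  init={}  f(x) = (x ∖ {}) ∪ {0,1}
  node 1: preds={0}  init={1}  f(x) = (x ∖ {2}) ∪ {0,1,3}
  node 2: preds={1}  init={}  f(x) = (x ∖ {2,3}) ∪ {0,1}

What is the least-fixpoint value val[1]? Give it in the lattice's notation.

Iteration log — 5 steps:
  step 1. node 0  ⊔preds={1}  new={0,1}  old={}  +wl: 
  step 2. node 1  ⊔preds={0,1}  new={0,1,3}  old={1}  +wl: 0
  step 3. node 2  ⊔preds={0,1,3}  new={0,1}  old={}  +wl: 
  step 4. node 0  ⊔preds={0,1,3}  new={0,1,3}  old={0,1}  +wl: 1
  step 5. node 1  ⊔preds={0,1,3}  new={0,1,3}  stable

Least fixpoint reached:
  node 0: {0,1,3}
  node 1: {0,1,3}
  node 2: {0,1}

{0,1,3}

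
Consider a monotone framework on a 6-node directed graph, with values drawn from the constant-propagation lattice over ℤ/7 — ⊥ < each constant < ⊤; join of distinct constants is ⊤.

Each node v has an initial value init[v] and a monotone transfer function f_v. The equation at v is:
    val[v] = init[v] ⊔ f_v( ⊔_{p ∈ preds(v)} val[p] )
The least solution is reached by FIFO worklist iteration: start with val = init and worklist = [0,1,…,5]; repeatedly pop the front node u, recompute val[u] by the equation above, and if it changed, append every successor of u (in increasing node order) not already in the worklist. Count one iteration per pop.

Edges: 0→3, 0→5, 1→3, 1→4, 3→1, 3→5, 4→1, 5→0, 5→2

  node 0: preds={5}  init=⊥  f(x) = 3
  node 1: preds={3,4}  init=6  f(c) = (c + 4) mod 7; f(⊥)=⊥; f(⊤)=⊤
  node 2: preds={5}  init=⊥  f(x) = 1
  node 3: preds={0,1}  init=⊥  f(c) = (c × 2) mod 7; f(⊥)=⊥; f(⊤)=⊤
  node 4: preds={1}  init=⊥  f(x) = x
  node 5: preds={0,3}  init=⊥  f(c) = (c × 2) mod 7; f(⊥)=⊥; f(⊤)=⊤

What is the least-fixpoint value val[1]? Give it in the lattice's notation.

Iteration log — 12 steps:
  step 1. node 0  ⊔preds=⊥  new=3  old=⊥  +wl: 
  step 2. node 1  ⊔preds=⊥  new=6  stable
  step 3. node 2  ⊔preds=⊥  new=1  old=⊥  +wl: 
  step 4. node 3  ⊔preds=⊤  new=⊤  old=⊥  +wl: 1
  step 5. node 4  ⊔preds=6  new=6  old=⊥  +wl: 
  step 6. node 5  ⊔preds=⊤  new=⊤  old=⊥  +wl: 0,2
  step 7. node 1  ⊔preds=⊤  new=⊤  old=6  +wl: 3,4
  step 8. node 0  ⊔preds=⊤  new=3  stable
  step 9. node 2  ⊔preds=⊤  new=1  stable
  step 10. node 3  ⊔preds=⊤  new=⊤  stable
  step 11. node 4  ⊔preds=⊤  new=⊤  old=6  +wl: 1
  step 12. node 1  ⊔preds=⊤  new=⊤  stable

Least fixpoint reached:
  node 0: 3
  node 1: ⊤
  node 2: 1
  node 3: ⊤
  node 4: ⊤
  node 5: ⊤

⊤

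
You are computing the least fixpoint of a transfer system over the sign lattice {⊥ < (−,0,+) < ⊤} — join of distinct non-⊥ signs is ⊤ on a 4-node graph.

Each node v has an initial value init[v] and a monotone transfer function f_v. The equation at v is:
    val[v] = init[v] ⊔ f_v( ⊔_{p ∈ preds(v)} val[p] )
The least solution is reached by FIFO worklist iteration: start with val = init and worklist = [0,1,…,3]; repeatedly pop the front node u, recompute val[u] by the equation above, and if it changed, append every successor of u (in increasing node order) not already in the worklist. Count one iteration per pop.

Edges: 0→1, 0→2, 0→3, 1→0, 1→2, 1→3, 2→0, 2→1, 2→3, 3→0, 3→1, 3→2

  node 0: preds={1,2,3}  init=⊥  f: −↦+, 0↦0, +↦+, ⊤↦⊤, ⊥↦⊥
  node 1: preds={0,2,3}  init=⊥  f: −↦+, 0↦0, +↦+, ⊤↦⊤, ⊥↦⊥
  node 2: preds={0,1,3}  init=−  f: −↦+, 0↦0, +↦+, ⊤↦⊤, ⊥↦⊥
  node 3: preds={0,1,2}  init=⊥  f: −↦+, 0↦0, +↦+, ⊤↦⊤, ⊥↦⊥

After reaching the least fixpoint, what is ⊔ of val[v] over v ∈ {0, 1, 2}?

⊤

Iteration log — 8 steps:
  step 1. node 0  ⊔preds=−  new=+  old=⊥  +wl: 
  step 2. node 1  ⊔preds=⊤  new=⊤  old=⊥  +wl: 0
  step 3. node 2  ⊔preds=⊤  new=⊤  old=−  +wl: 1
  step 4. node 3  ⊔preds=⊤  new=⊤  old=⊥  +wl: 2
  step 5. node 0  ⊔preds=⊤  new=⊤  old=+  +wl: 3
  step 6. node 1  ⊔preds=⊤  new=⊤  stable
  step 7. node 2  ⊔preds=⊤  new=⊤  stable
  step 8. node 3  ⊔preds=⊤  new=⊤  stable

Least fixpoint reached:
  node 0: ⊤
  node 1: ⊤
  node 2: ⊤
  node 3: ⊤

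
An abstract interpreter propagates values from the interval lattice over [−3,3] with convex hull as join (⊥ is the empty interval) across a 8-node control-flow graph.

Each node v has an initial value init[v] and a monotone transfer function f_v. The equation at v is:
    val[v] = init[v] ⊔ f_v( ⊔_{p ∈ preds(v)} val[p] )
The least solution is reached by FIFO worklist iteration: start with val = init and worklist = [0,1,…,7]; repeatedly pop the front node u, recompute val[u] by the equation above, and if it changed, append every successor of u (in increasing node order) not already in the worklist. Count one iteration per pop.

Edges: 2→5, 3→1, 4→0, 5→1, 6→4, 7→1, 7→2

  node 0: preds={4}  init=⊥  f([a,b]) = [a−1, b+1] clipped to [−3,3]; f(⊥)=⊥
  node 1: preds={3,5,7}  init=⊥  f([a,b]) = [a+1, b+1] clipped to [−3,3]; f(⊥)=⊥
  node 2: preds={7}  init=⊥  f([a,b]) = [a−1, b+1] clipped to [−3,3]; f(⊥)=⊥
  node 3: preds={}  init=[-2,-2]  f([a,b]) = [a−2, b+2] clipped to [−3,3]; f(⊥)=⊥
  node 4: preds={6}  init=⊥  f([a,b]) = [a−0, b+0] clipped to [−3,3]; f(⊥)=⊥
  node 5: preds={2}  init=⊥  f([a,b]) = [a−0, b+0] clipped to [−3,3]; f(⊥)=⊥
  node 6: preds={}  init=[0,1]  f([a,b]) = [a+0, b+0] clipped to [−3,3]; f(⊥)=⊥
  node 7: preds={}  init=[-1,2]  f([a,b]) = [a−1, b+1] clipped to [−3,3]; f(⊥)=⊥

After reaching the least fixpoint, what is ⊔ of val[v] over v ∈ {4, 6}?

Trace (10 dequeues):
  [1] u=0 | in ⊥ | out ⊥ | ==
  [2] u=1 | in [-2,2] | out [-1,3] | prev ⊥ | push {}
  [3] u=2 | in [-1,2] | out [-2,3] | prev ⊥ | push {}
  [4] u=3 | in ⊥ | out [-2,-2] | ==
  [5] u=4 | in [0,1] | out [0,1] | prev ⊥ | push {0}
  [6] u=5 | in [-2,3] | out [-2,3] | prev ⊥ | push {1}
  [7] u=6 | in ⊥ | out [0,1] | ==
  [8] u=7 | in ⊥ | out [-1,2] | ==
  [9] u=0 | in [0,1] | out [-1,2] | prev ⊥ | push {}
  [10] u=1 | in [-2,3] | out [-1,3] | ==

Converged values:
  [0] [-1,2]
  [1] [-1,3]
  [2] [-2,3]
  [3] [-2,-2]
  [4] [0,1]
  [5] [-2,3]
  [6] [0,1]
  [7] [-1,2]

[0,1]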